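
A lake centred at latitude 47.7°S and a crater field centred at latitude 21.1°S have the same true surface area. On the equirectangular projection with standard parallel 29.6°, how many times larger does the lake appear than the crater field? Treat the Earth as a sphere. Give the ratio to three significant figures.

With standard parallel φ₀ = 29.6°, the equirectangular projection gives x = Rλ cos φ₀, y = Rφ, so h = 1 and k = cos 29.6° / cos φ.
Areal scale at 47.7°: h·k = 1.000 × 1.292 = 1.292.
Areal scale at 21.1°: h·k = 1.000 × 0.9320 = 0.9320.
Ratio = 1.292/0.9320 ≈ 1.39.

1.39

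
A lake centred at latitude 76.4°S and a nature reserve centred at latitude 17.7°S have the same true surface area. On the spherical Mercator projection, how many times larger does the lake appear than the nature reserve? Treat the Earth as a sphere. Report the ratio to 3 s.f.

16.4

Mercator is conformal with k = sec φ, so areal scale = k² = sec²φ.
At 76.4°: sec²(76.4°) = 1/0.2351² = 18.09.
At 17.7°: sec²(17.7°) = 1/0.9527² = 1.102.
Ratio = 18.09/1.102 = cos²(17.7°)/cos²(76.4°) ≈ 16.4.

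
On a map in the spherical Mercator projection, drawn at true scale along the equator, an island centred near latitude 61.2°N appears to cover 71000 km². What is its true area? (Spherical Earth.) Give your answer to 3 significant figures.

For Mercator, h = k = sec φ (a conformal cylindrical projection has a single point scale, 1/cos φ).
Areal scale = k² = sec²φ = 1/cos²(61.2°) = 1/0.4818² = 4.309.
True area = apparent / (areal scale) = 71000 / 4.309 ≈ 16500 km².

16500 km²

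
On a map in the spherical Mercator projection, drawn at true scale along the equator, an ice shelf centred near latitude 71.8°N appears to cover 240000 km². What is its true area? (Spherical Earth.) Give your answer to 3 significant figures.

The Mercator projection is conformal; its linear scale factor is the same in every direction and equals sec φ = 1/cos φ.
Areal scale = k² = sec²φ = 1/cos²(71.8°) = 1/0.3123² = 10.25.
True area = apparent / (areal scale) = 240000 / 10.25 ≈ 23400 km².

23400 km²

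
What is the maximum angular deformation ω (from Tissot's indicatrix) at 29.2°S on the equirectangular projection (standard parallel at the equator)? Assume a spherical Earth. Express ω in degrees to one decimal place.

7.8°

In the plate carrée (x = Rλ, y = Rφ), meridians are true-scale (h = 1) and parallels are stretched by k = sec φ.
At 29.2°: h = 1.000, k = 1.146; principal scales a = 1.146, b = 1.000.
sin(ω/2) = (a − b)/(a + b) = 0.1456/2.146 = 0.06785, so ω = 2 arcsin(0.06785) ≈ 7.8°.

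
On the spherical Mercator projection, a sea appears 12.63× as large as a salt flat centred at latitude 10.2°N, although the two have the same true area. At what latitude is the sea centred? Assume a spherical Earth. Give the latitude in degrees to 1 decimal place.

Mercator areal scale is sec²φ, so apparent-area ratio = sec²φ₁ / sec²φ₂ = cos²φ₂ / cos²φ₁.
cos²φ₂ / cos²φ₁ = 12.63  ⇒  cos φ₁ = cos 10.2° / √12.63 = 0.9842/3.554 = 0.2769.
φ₁ = arccos(0.2769) ≈ 73.9°.

73.9°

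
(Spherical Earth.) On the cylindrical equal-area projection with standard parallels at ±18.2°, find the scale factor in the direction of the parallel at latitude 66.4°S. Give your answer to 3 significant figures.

2.37

A cylindrical equal-area projection with standard parallel φ₀ has meridian scale h = cos φ / cos φ₀ and parallel scale k = cos φ₀ / cos φ (so areas are preserved, h·k = 1).
k = cos 18.2° / cos 66.4° = 0.9500/0.4003 = 2.373.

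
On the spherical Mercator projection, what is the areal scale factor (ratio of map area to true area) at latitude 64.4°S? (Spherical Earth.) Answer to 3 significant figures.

For Mercator, h = k = sec φ (a conformal cylindrical projection has a single point scale, 1/cos φ).
Areal scale = k² = sec²φ = 1/cos²(64.4°) = 1/0.4321² = 5.356.

5.36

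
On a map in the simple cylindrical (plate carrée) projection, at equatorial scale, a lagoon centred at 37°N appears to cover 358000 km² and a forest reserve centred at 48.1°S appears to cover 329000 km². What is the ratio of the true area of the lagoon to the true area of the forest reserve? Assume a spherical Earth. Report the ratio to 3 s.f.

1.30

On the plate carrée, areal scale = h·k = 1 × sec φ, so true area = apparent × cos φ.
True area of lagoon: 358000 × cos(37°) = 358000 × 0.7986 = 285900 km².
True area of forest reserve: 329000 × cos(48.1°) = 329000 × 0.6678 = 219700 km².
Ratio = 285900 / 219700 ≈ 1.30.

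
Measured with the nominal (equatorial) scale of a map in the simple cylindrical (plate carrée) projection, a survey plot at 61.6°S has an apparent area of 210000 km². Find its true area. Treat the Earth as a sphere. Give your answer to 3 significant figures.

99900 km²

Plate carrée maps x = Rλ, y = Rφ. The meridian scale is h = 1 and the parallel scale is k = 1/cos φ = sec φ.
Areal scale = h·k = 1 × sec φ; at 61.6°, h = 1.000, k = 2.103, so h·k = 2.103.
True area = apparent / (areal scale) = 210000 / 2.103 ≈ 99900 km².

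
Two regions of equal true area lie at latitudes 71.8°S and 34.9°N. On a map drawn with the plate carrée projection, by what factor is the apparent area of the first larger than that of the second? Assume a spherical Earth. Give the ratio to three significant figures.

In the plate carrée (x = Rλ, y = Rφ), meridians are true-scale (h = 1) and parallels are stretched by k = sec φ.
Areal scale at 71.8°: h·k = 1.000 × 3.202 = 3.202.
Areal scale at 34.9°: h·k = 1.000 × 1.219 = 1.219.
Ratio = 3.202/1.219 ≈ 2.63.

2.63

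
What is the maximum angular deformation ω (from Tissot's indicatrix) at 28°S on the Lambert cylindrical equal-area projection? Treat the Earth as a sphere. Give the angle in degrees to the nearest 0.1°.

The Lambert cylindrical equal-area projection is the cylindrical equal-area projection with its standard parallel at the equator (φ₀ = 0). For cylindrical equal-area with standard parallel φ₀, h = cos φ / cos φ₀ and k = cos φ₀ / cos φ, so h·k = 1.
At 28°: h = 0.8829, k = 1.133; principal scales a = 1.133, b = 0.8829.
sin(ω/2) = (a − b)/(a + b) = 0.2496/2.016 = 0.1239, so ω = 2 arcsin(0.1239) ≈ 14.2°.

14.2°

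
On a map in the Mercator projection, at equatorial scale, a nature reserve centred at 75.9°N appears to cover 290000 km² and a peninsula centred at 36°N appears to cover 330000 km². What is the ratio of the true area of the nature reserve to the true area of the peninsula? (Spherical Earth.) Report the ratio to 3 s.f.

Mercator's areal exaggeration is sec²φ; hence true area = (apparent area) · cos²φ.
True area of nature reserve: 290000 × cos²(75.9°) = 290000 × 0.05935 = 17210 km².
True area of peninsula: 330000 × cos²(36°) = 330000 × 0.6545 = 216000 km².
Ratio = 17210 / 216000 ≈ 0.0797.

0.0797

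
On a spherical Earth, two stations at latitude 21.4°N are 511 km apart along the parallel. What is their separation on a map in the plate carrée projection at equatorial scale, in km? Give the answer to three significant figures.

In the plate carrée (x = Rλ, y = Rφ), meridians are true-scale (h = 1) and parallels are stretched by k = sec φ.
Along the parallel, k = sec 21.4° = 1/0.9311 = 1.074.
Map distance = 511 × 1.074 ≈ 549 km.

549 km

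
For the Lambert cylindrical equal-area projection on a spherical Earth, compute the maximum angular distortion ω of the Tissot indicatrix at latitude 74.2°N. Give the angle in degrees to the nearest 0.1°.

The Lambert cylindrical equal-area projection is the cylindrical equal-area projection with its standard parallel at the equator (φ₀ = 0). For cylindrical equal-area with standard parallel φ₀, h = cos φ / cos φ₀ and k = cos φ₀ / cos φ, so h·k = 1.
At 74.2°: h = 0.2723, k = 3.673; principal scales a = 3.673, b = 0.2723.
sin(ω/2) = (a − b)/(a + b) = 3.400/3.945 = 0.8620, so ω = 2 arcsin(0.8620) ≈ 119.1°.

119.1°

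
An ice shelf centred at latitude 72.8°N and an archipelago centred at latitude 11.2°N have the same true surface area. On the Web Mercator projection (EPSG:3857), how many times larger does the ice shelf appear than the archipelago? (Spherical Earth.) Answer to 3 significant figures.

Mercator areal scale is sec²φ.
At 72.8°: sec²(72.8°) = 1/0.2957² = 11.44.
At 11.2°: sec²(11.2°) = 1/0.9810² = 1.039.
Ratio = 11.44/1.039 = cos²(11.2°)/cos²(72.8°) ≈ 11.0.

11.0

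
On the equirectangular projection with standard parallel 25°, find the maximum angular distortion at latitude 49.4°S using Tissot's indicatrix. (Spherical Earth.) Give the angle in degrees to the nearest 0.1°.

The equidistant cylindrical projection with φ₀ = 25° has h = 1 (meridians true) and k = cos φ₀ / cos φ along parallels.
At 49.4°: h = 1.000, k = 1.393; principal scales a = 1.393, b = 1.000.
sin(ω/2) = (a − b)/(a + b) = 0.3927/2.393 = 0.1641, so ω = 2 arcsin(0.1641) ≈ 18.9°.

18.9°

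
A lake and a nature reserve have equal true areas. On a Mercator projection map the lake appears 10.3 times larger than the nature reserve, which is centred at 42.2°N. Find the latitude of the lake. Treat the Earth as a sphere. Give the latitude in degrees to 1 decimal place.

76.7°

Mercator areal scale is sec²φ, so apparent-area ratio = sec²φ₁ / sec²φ₂ = cos²φ₂ / cos²φ₁.
cos²φ₂ / cos²φ₁ = 10.3  ⇒  cos φ₁ = cos 42.2° / √10.3 = 0.7408/3.209 = 0.2308.
φ₁ = arccos(0.2308) ≈ 76.7°.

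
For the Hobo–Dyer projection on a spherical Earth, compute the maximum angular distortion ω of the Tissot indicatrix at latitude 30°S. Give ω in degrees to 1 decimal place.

10.0°

Hobo–Dyer is a cylindrical equal-area projection with standard parallels at ±37.5°. For cylindrical equal-area with standard parallel φ₀, h = cos φ / cos φ₀ and k = cos φ₀ / cos φ, so h·k = 1.
At 30°: h = 1.092, k = 0.9161; principal scales a = 1.092, b = 0.9161.
sin(ω/2) = (a − b)/(a + b) = 0.1755/2.008 = 0.08742, so ω = 2 arcsin(0.08742) ≈ 10.0°.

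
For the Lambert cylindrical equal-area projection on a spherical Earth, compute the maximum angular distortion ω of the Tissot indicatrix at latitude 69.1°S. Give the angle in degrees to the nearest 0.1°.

The Lambert cylindrical equal-area projection is the cylindrical equal-area projection with its standard parallel at the equator (φ₀ = 0). A cylindrical equal-area projection with standard parallel φ₀ has meridian scale h = cos φ / cos φ₀ and parallel scale k = cos φ₀ / cos φ (so areas are preserved, h·k = 1).
At 69.1°: h = 0.3567, k = 2.803; principal scales a = 2.803, b = 0.3567.
sin(ω/2) = (a − b)/(a + b) = 2.446/3.160 = 0.7742, so ω = 2 arcsin(0.7742) ≈ 101.5°.

101.5°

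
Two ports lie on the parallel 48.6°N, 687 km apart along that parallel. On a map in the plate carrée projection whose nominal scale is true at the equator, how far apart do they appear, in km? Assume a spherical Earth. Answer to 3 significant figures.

For the equirectangular projection with φ₀ = 0 (plate carrée), h = 1 along meridians and k = sec φ along parallels.
Along the parallel, k = sec 48.6° = 1/0.6613 = 1.512.
Map distance = 687 × 1.512 ≈ 1040 km.

1040 km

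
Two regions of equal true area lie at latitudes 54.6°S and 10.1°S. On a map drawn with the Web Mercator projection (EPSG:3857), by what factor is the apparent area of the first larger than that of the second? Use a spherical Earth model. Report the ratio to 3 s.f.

2.89

Mercator is conformal with k = sec φ, so areal scale = k² = sec²φ.
At 54.6°: sec²(54.6°) = 1/0.5793² = 2.980.
At 10.1°: sec²(10.1°) = 1/0.9845² = 1.032.
Ratio = 2.980/1.032 = cos²(10.1°)/cos²(54.6°) ≈ 2.89.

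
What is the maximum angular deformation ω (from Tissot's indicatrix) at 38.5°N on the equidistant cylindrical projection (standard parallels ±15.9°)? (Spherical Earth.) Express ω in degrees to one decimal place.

With standard parallel φ₀ = 15.9°, the equirectangular projection gives x = Rλ cos φ₀, y = Rφ, so h = 1 and k = cos 15.9° / cos φ.
At 38.5°: h = 1.000, k = 1.229; principal scales a = 1.229, b = 1.000.
sin(ω/2) = (a − b)/(a + b) = 0.2289/2.229 = 0.1027, so ω = 2 arcsin(0.1027) ≈ 11.8°.

11.8°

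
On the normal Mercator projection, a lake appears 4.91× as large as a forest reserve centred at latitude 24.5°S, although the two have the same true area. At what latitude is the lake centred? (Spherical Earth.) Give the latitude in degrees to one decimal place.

65.8°

For equal true areas on Mercator, apparent areas scale as sec²φ, so the ratio is cos²φ₂ / cos²φ₁.
cos²φ₂ / cos²φ₁ = 4.91  ⇒  cos φ₁ = cos 24.5° / √4.91 = 0.9100/2.216 = 0.4107.
φ₁ = arccos(0.4107) ≈ 65.8°.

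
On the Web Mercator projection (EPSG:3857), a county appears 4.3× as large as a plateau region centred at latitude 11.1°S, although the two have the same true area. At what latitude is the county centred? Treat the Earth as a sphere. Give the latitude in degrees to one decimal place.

On Mercator, (apparent₁)/(apparent₂) = sec²φ₁ / sec²φ₂ when true areas are equal.
cos²φ₂ / cos²φ₁ = 4.3  ⇒  cos φ₁ = cos 11.1° / √4.3 = 0.9813/2.074 = 0.4732.
φ₁ = arccos(0.4732) ≈ 61.8°.

61.8°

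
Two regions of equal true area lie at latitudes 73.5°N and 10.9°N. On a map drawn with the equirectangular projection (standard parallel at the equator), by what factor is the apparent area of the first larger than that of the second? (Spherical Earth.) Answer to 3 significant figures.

For the equirectangular projection with φ₀ = 0 (plate carrée), h = 1 along meridians and k = sec φ along parallels.
Areal scale at 73.5°: h·k = 1.000 × 3.521 = 3.521.
Areal scale at 10.9°: h·k = 1.000 × 1.018 = 1.018.
Ratio = 3.521/1.018 ≈ 3.46.

3.46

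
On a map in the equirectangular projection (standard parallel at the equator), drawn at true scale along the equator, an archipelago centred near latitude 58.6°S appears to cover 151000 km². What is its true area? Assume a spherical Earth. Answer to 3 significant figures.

For the equirectangular projection with φ₀ = 0 (plate carrée), h = 1 along meridians and k = sec φ along parallels.
Areal scale = h·k = 1 × sec φ; at 58.6°, h = 1.000, k = 1.919, so h·k = 1.919.
True area = apparent / (areal scale) = 151000 / 1.919 ≈ 78700 km².

78700 km²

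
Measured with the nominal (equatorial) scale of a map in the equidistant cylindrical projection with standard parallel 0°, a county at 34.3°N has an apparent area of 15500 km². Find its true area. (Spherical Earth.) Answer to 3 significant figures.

12800 km²

In the plate carrée (x = Rλ, y = Rφ), meridians are true-scale (h = 1) and parallels are stretched by k = sec φ.
Areal scale = h·k = 1 × sec φ; at 34.3°, h = 1.000, k = 1.211, so h·k = 1.211.
True area = apparent / (areal scale) = 15500 / 1.211 ≈ 12800 km².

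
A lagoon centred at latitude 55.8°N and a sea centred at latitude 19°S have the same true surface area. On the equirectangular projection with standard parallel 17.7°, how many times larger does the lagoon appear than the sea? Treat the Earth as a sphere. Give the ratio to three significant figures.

With standard parallel φ₀ = 17.7°, the equirectangular projection gives x = Rλ cos φ₀, y = Rφ, so h = 1 and k = cos 17.7° / cos φ.
Areal scale at 55.8°: h·k = 1.000 × 1.695 = 1.695.
Areal scale at 19°: h·k = 1.000 × 1.008 = 1.008.
Ratio = 1.695/1.008 ≈ 1.68.

1.68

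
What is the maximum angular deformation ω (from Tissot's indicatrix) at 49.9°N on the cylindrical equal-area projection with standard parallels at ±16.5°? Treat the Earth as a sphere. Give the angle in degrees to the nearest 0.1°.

Cylindrical equal-area (φ₀ = 16.5°): h = cos φ / cos 16.5° along meridians, k = cos 16.5° / cos φ along parallels; h·k = 1.
At 49.9°: h = 0.6718, k = 1.489; principal scales a = 1.489, b = 0.6718.
sin(ω/2) = (a − b)/(a + b) = 0.8168/2.160 = 0.3781, so ω = 2 arcsin(0.3781) ≈ 44.4°.

44.4°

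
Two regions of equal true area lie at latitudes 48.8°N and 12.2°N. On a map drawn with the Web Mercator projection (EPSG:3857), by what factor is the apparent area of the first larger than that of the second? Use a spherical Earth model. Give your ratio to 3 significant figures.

Mercator areal scale is sec²φ.
At 48.8°: sec²(48.8°) = 1/0.6587² = 2.305.
At 12.2°: sec²(12.2°) = 1/0.9774² = 1.047.
Ratio = 2.305/1.047 = cos²(12.2°)/cos²(48.8°) ≈ 2.20.

2.20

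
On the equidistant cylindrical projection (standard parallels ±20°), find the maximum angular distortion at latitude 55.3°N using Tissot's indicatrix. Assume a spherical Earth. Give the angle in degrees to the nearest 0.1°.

The equidistant cylindrical projection with φ₀ = 20° has h = 1 (meridians true) and k = cos φ₀ / cos φ along parallels.
At 55.3°: h = 1.000, k = 1.651; principal scales a = 1.651, b = 1.000.
sin(ω/2) = (a − b)/(a + b) = 0.6507/2.651 = 0.2455, so ω = 2 arcsin(0.2455) ≈ 28.4°.

28.4°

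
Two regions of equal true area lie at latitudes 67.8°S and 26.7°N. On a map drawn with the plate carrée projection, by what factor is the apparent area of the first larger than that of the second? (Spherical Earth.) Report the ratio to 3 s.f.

2.36

In the plate carrée (x = Rλ, y = Rφ), meridians are true-scale (h = 1) and parallels are stretched by k = sec φ.
Areal scale at 67.8°: h·k = 1.000 × 2.647 = 2.647.
Areal scale at 26.7°: h·k = 1.000 × 1.119 = 1.119.
Ratio = 2.647/1.119 ≈ 2.36.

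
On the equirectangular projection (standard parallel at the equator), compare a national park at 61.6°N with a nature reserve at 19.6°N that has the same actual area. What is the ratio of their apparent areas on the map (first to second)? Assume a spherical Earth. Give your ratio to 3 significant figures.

1.98

In the plate carrée (x = Rλ, y = Rφ), meridians are true-scale (h = 1) and parallels are stretched by k = sec φ.
Areal scale at 61.6°: h·k = 1.000 × 2.103 = 2.103.
Areal scale at 19.6°: h·k = 1.000 × 1.062 = 1.062.
Ratio = 2.103/1.062 ≈ 1.98.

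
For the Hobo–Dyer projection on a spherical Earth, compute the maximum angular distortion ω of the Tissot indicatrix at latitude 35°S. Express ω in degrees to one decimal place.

3.7°

Hobo–Dyer is a cylindrical equal-area projection with standard parallels at ±37.5°. For cylindrical equal-area with standard parallel φ₀, h = cos φ / cos φ₀ and k = cos φ₀ / cos φ, so h·k = 1.
At 35°: h = 1.033, k = 0.9685; principal scales a = 1.033, b = 0.9685.
sin(ω/2) = (a − b)/(a + b) = 0.06401/2.001 = 0.03199, so ω = 2 arcsin(0.03199) ≈ 3.7°.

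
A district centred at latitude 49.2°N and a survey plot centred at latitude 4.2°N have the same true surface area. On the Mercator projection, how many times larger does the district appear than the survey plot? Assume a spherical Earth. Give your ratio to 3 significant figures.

2.33

On Mercator, area is exaggerated by sec²φ = 1/cos²φ.
At 49.2°: sec²(49.2°) = 1/0.6534² = 2.342.
At 4.2°: sec²(4.2°) = 1/0.9973² = 1.005.
Ratio = 2.342/1.005 = cos²(4.2°)/cos²(49.2°) ≈ 2.33.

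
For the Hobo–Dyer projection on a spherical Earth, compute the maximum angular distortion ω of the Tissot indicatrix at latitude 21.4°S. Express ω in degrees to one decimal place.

18.3°

The Hobo–Dyer projection is cylindrical equal-area with φ₀ = 37.5°. For cylindrical equal-area with standard parallel φ₀, h = cos φ / cos φ₀ and k = cos φ₀ / cos φ, so h·k = 1.
At 21.4°: h = 1.174, k = 0.8521; principal scales a = 1.174, b = 0.8521.
sin(ω/2) = (a − b)/(a + b) = 0.3215/2.026 = 0.1587, so ω = 2 arcsin(0.1587) ≈ 18.3°.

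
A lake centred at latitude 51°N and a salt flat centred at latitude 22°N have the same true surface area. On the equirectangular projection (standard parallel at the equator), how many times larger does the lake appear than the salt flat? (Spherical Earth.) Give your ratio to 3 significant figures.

For the equirectangular projection with φ₀ = 0 (plate carrée), h = 1 along meridians and k = sec φ along parallels.
Areal scale at 51°: h·k = 1.000 × 1.589 = 1.589.
Areal scale at 22°: h·k = 1.000 × 1.079 = 1.079.
Ratio = 1.589/1.079 ≈ 1.47.

1.47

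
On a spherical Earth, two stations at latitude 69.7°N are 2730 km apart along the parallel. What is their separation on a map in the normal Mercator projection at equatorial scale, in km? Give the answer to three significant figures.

7870 km

Mercator is conformal, so the point scale is isotropic: h = k = sec φ = 1/cos φ.
Along the parallel, k = sec 69.7° = 1/0.3469 = 2.882.
Map distance = 2730 × 2.882 ≈ 7870 km.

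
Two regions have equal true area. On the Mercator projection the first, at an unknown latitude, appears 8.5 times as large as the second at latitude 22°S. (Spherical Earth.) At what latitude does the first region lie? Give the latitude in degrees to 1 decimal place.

For equal true areas on Mercator, apparent areas scale as sec²φ, so the ratio is cos²φ₂ / cos²φ₁.
cos²φ₂ / cos²φ₁ = 8.5  ⇒  cos φ₁ = cos 22° / √8.5 = 0.9272/2.915 = 0.3180.
φ₁ = arccos(0.3180) ≈ 71.5°.

71.5°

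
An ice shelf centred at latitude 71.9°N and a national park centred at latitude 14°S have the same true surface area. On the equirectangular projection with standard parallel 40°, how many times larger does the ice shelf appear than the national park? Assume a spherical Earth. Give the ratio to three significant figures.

3.12

The equidistant cylindrical projection with φ₀ = 40° has h = 1 (meridians true) and k = cos φ₀ / cos φ along parallels.
Areal scale at 71.9°: h·k = 1.000 × 2.466 = 2.466.
Areal scale at 14°: h·k = 1.000 × 0.7895 = 0.7895.
Ratio = 2.466/0.7895 ≈ 3.12.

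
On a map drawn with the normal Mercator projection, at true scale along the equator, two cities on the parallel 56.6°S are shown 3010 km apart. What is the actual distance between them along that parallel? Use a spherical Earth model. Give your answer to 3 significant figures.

1660 km

For Mercator, h = k = sec φ (a conformal cylindrical projection has a single point scale, 1/cos φ).
Along the parallel at 56.6°, map distances are exaggerated by k = sec 56.6° = 1.817.
True distance = 3010 / 1.817 = 3010 × cos 56.6° ≈ 1660 km.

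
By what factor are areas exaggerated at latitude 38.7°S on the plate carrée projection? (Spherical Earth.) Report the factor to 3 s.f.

In the plate carrée (x = Rλ, y = Rφ), meridians are true-scale (h = 1) and parallels are stretched by k = sec φ.
Areal scale = h·k = 1 × sec φ; at 38.7°, h = 1.000, k = 1.281, so h·k = 1.281.

1.28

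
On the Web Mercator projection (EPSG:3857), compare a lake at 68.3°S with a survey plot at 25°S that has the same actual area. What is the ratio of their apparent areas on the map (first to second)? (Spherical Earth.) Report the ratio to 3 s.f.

Mercator is conformal with k = sec φ, so areal scale = k² = sec²φ.
At 68.3°: sec²(68.3°) = 1/0.3697² = 7.315.
At 25°: sec²(25°) = 1/0.9063² = 1.217.
Ratio = 7.315/1.217 = cos²(25°)/cos²(68.3°) ≈ 6.01.

6.01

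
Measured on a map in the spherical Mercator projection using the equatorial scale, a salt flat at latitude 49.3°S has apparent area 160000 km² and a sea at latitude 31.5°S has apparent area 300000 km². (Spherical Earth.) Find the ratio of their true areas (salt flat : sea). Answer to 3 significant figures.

0.312

Mercator's areal exaggeration is sec²φ; hence true area = (apparent area) · cos²φ.
True area of salt flat: 160000 × cos²(49.3°) = 160000 × 0.4252 = 68040 km².
True area of sea: 300000 × cos²(31.5°) = 300000 × 0.7270 = 218100 km².
Ratio = 68040 / 218100 ≈ 0.312.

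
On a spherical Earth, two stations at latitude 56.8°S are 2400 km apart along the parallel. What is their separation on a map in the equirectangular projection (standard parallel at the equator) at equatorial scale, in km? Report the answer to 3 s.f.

For the equirectangular projection with φ₀ = 0 (plate carrée), h = 1 along meridians and k = sec φ along parallels.
Along the parallel, k = sec 56.8° = 1/0.5476 = 1.826.
Map distance = 2400 × 1.826 ≈ 4380 km.

4380 km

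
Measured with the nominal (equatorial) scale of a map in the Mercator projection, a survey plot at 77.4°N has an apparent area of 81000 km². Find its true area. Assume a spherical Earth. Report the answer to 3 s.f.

3850 km²

The Mercator projection is conformal; its linear scale factor is the same in every direction and equals sec φ = 1/cos φ.
Areal scale = k² = sec²φ = 1/cos²(77.4°) = 1/0.2181² = 21.01.
True area = apparent / (areal scale) = 81000 / 21.01 ≈ 3850 km².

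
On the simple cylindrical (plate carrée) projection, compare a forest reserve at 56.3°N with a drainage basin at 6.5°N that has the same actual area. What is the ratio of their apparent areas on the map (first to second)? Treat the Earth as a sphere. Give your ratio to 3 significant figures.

Plate carrée maps x = Rλ, y = Rφ. The meridian scale is h = 1 and the parallel scale is k = 1/cos φ = sec φ.
Areal scale at 56.3°: h·k = 1.000 × 1.802 = 1.802.
Areal scale at 6.5°: h·k = 1.000 × 1.006 = 1.006.
Ratio = 1.802/1.006 ≈ 1.79.

1.79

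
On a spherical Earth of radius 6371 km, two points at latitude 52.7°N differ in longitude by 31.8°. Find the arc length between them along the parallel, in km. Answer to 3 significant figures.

2140 km

Arc length along a parallel = R cos φ · Δλ (with Δλ in radians).
= 6371 × cos 52.7° × (31.8° × π/180) = 6371 × 0.6060 × 0.5550 ≈ 2140 km.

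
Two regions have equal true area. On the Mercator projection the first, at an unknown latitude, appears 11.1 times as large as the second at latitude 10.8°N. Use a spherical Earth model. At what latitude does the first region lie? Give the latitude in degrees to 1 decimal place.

For equal true areas on Mercator, apparent areas scale as sec²φ, so the ratio is cos²φ₂ / cos²φ₁.
cos²φ₂ / cos²φ₁ = 11.1  ⇒  cos φ₁ = cos 10.8° / √11.1 = 0.9823/3.332 = 0.2948.
φ₁ = arccos(0.2948) ≈ 72.9°.

72.9°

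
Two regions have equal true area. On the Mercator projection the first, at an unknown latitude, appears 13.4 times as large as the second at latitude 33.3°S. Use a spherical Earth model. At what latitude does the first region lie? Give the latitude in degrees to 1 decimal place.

76.8°

Mercator areal scale is sec²φ, so apparent-area ratio = sec²φ₁ / sec²φ₂ = cos²φ₂ / cos²φ₁.
cos²φ₂ / cos²φ₁ = 13.4  ⇒  cos φ₁ = cos 33.3° / √13.4 = 0.8358/3.661 = 0.2283.
φ₁ = arccos(0.2283) ≈ 76.8°.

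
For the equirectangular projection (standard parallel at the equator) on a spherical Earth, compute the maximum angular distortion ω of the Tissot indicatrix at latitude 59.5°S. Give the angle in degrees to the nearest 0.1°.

38.1°

For the equirectangular projection with φ₀ = 0 (plate carrée), h = 1 along meridians and k = sec φ along parallels.
At 59.5°: h = 1.000, k = 1.970; principal scales a = 1.970, b = 1.000.
sin(ω/2) = (a − b)/(a + b) = 0.9703/2.970 = 0.3267, so ω = 2 arcsin(0.3267) ≈ 38.1°.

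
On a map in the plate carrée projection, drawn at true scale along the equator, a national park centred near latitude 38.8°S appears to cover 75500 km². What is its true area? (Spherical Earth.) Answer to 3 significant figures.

58800 km²

For the equirectangular projection with φ₀ = 0 (plate carrée), h = 1 along meridians and k = sec φ along parallels.
Areal scale = h·k = 1 × sec φ; at 38.8°, h = 1.000, k = 1.283, so h·k = 1.283.
True area = apparent / (areal scale) = 75500 / 1.283 ≈ 58800 km².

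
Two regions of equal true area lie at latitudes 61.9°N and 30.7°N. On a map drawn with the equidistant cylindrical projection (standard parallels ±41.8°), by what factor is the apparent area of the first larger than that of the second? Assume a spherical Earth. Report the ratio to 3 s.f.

In the equirectangular projection with standard parallel φ₀ = 41.8° (x = Rλ cos φ₀, y = Rφ), meridians are true-scale (h = 1) and the parallel scale is k = cos φ₀ / cos φ.
Areal scale at 61.9°: h·k = 1.000 × 1.583 = 1.583.
Areal scale at 30.7°: h·k = 1.000 × 0.8670 = 0.8670.
Ratio = 1.583/0.8670 ≈ 1.83.

1.83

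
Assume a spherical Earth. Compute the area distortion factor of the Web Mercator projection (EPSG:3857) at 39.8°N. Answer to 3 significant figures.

For Mercator, h = k = sec φ (a conformal cylindrical projection has a single point scale, 1/cos φ).
Areal scale = k² = sec²φ = 1/cos²(39.8°) = 1/0.7683² = 1.694.

1.69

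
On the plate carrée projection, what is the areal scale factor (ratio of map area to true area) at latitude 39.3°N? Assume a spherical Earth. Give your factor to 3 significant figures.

In the plate carrée (x = Rλ, y = Rφ), meridians are true-scale (h = 1) and parallels are stretched by k = sec φ.
Areal scale = h·k = 1 × sec φ; at 39.3°, h = 1.000, k = 1.292, so h·k = 1.292.

1.29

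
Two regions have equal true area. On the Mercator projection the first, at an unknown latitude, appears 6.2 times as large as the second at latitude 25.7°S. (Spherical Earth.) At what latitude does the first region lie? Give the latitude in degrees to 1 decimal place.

68.8°

For equal true areas on Mercator, apparent areas scale as sec²φ, so the ratio is cos²φ₂ / cos²φ₁.
cos²φ₂ / cos²φ₁ = 6.2  ⇒  cos φ₁ = cos 25.7° / √6.2 = 0.9011/2.490 = 0.3619.
φ₁ = arccos(0.3619) ≈ 68.8°.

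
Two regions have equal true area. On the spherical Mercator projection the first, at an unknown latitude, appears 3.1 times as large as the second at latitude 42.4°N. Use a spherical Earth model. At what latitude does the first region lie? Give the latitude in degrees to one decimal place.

Mercator areal scale is sec²φ, so apparent-area ratio = sec²φ₁ / sec²φ₂ = cos²φ₂ / cos²φ₁.
cos²φ₂ / cos²φ₁ = 3.1  ⇒  cos φ₁ = cos 42.4° / √3.1 = 0.7385/1.761 = 0.4194.
φ₁ = arccos(0.4194) ≈ 65.2°.

65.2°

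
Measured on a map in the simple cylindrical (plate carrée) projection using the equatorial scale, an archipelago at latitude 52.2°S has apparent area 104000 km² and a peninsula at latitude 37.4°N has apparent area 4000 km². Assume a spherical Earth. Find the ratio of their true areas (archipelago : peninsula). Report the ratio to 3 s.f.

20.1

Plate carrée has h = 1 and k = sec φ, giving areal scale sec φ; true area = (apparent area) · cos φ.
True area of archipelago: 104000 × cos(52.2°) = 104000 × 0.6129 = 63740 km².
True area of peninsula: 4000 × cos(37.4°) = 4000 × 0.7944 = 3178 km².
Ratio = 63740 / 3178 ≈ 20.1.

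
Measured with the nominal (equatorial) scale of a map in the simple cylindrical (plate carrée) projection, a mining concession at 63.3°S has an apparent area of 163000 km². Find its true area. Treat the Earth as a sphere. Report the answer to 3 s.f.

73200 km²

For the equirectangular projection with φ₀ = 0 (plate carrée), h = 1 along meridians and k = sec φ along parallels.
Areal scale = h·k = 1 × sec φ; at 63.3°, h = 1.000, k = 2.226, so h·k = 2.226.
True area = apparent / (areal scale) = 163000 / 2.226 ≈ 73200 km².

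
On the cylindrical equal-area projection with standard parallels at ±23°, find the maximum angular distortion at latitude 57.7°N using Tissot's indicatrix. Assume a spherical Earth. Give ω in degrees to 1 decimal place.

For cylindrical equal-area with standard parallel φ₀, h = cos φ / cos φ₀ and k = cos φ₀ / cos φ, so h·k = 1.
At 57.7°: h = 0.5805, k = 1.723; principal scales a = 1.723, b = 0.5805.
sin(ω/2) = (a − b)/(a + b) = 1.142/2.303 = 0.4959, so ω = 2 arcsin(0.4959) ≈ 59.5°.

59.5°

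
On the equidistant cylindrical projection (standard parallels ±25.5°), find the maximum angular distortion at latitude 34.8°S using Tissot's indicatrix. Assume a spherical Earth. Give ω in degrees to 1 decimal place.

5.4°

In the equirectangular projection with standard parallel φ₀ = 25.5° (x = Rλ cos φ₀, y = Rφ), meridians are true-scale (h = 1) and the parallel scale is k = cos φ₀ / cos φ.
At 34.8°: h = 1.000, k = 1.099; principal scales a = 1.099, b = 1.000.
sin(ω/2) = (a − b)/(a + b) = 0.09917/2.099 = 0.04724, so ω = 2 arcsin(0.04724) ≈ 5.4°.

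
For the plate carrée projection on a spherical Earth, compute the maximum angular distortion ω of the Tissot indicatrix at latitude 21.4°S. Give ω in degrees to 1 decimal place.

In the plate carrée (x = Rλ, y = Rφ), meridians are true-scale (h = 1) and parallels are stretched by k = sec φ.
At 21.4°: h = 1.000, k = 1.074; principal scales a = 1.074, b = 1.000.
sin(ω/2) = (a − b)/(a + b) = 0.07405/2.074 = 0.03570, so ω = 2 arcsin(0.03570) ≈ 4.1°.

4.1°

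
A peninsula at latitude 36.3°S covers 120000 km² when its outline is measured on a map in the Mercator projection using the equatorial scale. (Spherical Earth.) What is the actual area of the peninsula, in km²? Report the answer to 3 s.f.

For Mercator, h = k = sec φ (a conformal cylindrical projection has a single point scale, 1/cos φ).
Areal scale = k² = sec²φ = 1/cos²(36.3°) = 1/0.8059² = 1.540.
True area = apparent / (areal scale) = 120000 / 1.540 ≈ 77900 km².

77900 km²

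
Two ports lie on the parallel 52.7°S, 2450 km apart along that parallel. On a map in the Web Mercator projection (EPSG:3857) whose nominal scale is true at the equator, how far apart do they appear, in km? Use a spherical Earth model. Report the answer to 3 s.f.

The Mercator projection is conformal; its linear scale factor is the same in every direction and equals sec φ = 1/cos φ.
Along the parallel, k = sec 52.7° = 1/0.6060 = 1.650.
Map distance = 2450 × 1.650 ≈ 4040 km.

4040 km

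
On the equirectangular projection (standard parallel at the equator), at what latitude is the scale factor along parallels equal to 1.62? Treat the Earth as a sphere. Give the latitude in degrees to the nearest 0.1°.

Plate carrée: h = 1, k = sec φ along parallels.
sec φ = 1.62  ⇒  cos φ = 0.6173  ⇒  φ ≈ 51.9°.

51.9°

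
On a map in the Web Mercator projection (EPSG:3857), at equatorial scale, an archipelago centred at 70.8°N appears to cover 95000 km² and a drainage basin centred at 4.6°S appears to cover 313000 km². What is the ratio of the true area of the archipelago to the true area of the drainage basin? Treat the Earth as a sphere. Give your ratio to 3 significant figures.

On Mercator the areal scale is sec²φ, so true area = apparent × cos²φ.
True area of archipelago: 95000 × cos²(70.8°) = 95000 × 0.1082 = 10270 km².
True area of drainage basin: 313000 × cos²(4.6°) = 313000 × 0.9936 = 311000 km².
Ratio = 10270 / 311000 ≈ 0.0330.

0.0330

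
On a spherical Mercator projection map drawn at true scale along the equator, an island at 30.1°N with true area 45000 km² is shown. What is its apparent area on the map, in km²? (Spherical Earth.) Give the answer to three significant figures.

60100 km²

The Mercator projection is conformal; its linear scale factor is the same in every direction and equals sec φ = 1/cos φ.
Areal scale = k² = sec²φ = 1/cos²(30.1°) = 1/0.8652² = 1.336.
Apparent area = 45000 × 1.336 ≈ 60100 km².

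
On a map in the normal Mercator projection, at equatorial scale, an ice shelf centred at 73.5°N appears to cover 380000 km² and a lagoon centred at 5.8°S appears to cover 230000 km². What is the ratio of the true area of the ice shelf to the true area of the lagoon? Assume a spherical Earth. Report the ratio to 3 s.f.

On Mercator the areal scale is sec²φ, so true area = apparent × cos²φ.
True area of ice shelf: 380000 × cos²(73.5°) = 380000 × 0.08066 = 30650 km².
True area of lagoon: 230000 × cos²(5.8°) = 230000 × 0.9898 = 227700 km².
Ratio = 30650 / 227700 ≈ 0.135.

0.135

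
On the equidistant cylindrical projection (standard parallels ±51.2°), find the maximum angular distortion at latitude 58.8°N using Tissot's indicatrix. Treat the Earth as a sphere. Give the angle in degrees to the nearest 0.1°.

In the equirectangular projection with standard parallel φ₀ = 51.2° (x = Rλ cos φ₀, y = Rφ), meridians are true-scale (h = 1) and the parallel scale is k = cos φ₀ / cos φ.
At 58.8°: h = 1.000, k = 1.210; principal scales a = 1.210, b = 1.000.
sin(ω/2) = (a − b)/(a + b) = 0.2096/2.210 = 0.09486, so ω = 2 arcsin(0.09486) ≈ 10.9°.

10.9°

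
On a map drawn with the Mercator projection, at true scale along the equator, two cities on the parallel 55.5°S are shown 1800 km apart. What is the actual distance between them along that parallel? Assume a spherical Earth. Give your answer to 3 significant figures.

1020 km

Mercator is conformal, so the point scale is isotropic: h = k = sec φ = 1/cos φ.
Along the parallel at 55.5°, map distances are exaggerated by k = sec 55.5° = 1.766.
True distance = 1800 / 1.766 = 1800 × cos 55.5° ≈ 1020 km.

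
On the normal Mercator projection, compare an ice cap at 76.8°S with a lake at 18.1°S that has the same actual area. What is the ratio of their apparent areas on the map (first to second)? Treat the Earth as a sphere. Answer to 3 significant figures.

17.3

Mercator areal scale is sec²φ.
At 76.8°: sec²(76.8°) = 1/0.2284² = 19.18.
At 18.1°: sec²(18.1°) = 1/0.9505² = 1.107.
Ratio = 19.18/1.107 = cos²(18.1°)/cos²(76.8°) ≈ 17.3.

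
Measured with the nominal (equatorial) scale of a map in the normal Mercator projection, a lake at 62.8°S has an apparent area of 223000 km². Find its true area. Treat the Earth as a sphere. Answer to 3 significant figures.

46600 km²

The Mercator projection is conformal; its linear scale factor is the same in every direction and equals sec φ = 1/cos φ.
Areal scale = k² = sec²φ = 1/cos²(62.8°) = 1/0.4571² = 4.786.
True area = apparent / (areal scale) = 223000 / 4.786 ≈ 46600 km².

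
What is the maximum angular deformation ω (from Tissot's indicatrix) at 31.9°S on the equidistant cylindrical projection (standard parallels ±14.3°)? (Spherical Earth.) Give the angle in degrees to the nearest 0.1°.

7.6°

With standard parallel φ₀ = 14.3°, the equirectangular projection gives x = Rλ cos φ₀, y = Rφ, so h = 1 and k = cos 14.3° / cos φ.
At 31.9°: h = 1.000, k = 1.141; principal scales a = 1.141, b = 1.000.
sin(ω/2) = (a − b)/(a + b) = 0.1414/2.141 = 0.06603, so ω = 2 arcsin(0.06603) ≈ 7.6°.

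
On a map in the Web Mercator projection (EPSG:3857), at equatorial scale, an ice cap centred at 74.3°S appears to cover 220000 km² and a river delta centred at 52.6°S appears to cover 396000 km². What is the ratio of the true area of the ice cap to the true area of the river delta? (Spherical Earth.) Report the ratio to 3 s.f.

0.110

On Mercator the areal scale is sec²φ, so true area = apparent × cos²φ.
True area of ice cap: 220000 × cos²(74.3°) = 220000 × 0.07322 = 16110 km².
True area of river delta: 396000 × cos²(52.6°) = 396000 × 0.3689 = 146100 km².
Ratio = 16110 / 146100 ≈ 0.110.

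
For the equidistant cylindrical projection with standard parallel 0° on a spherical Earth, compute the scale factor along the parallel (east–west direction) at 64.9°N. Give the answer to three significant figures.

2.36

For the equirectangular projection with φ₀ = 0 (plate carrée), h = 1 along meridians and k = sec φ along parallels.
k = 1/cos 64.9° = 1/0.4242 = 2.357.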